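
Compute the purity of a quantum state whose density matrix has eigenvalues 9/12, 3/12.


tr(rho^2) = sum of eigenvalues squared
= (9/12)^2 + (3/12)^2
= (81 + 9) / 144
= 90/144
= 0.6250

0.6250


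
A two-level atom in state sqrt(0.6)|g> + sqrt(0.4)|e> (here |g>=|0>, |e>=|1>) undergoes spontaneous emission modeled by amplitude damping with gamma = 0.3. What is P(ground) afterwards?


For amplitude damping with parameter gamma on state sqrt(a)|0> + sqrt(b)|1>:
alpha^2 = 0.6, beta^2 = 0.4
P(|0>) = alpha^2 + gamma * beta^2
= 0.6 + 0.3 * 0.4
= 0.6 + 0.1200
= 0.7200

0.7200


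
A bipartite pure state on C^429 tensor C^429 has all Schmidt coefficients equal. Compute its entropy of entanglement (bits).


For a maximally entangled state in d x d:
S = log2(d) = log2(429)
= 8.7448

8.7448


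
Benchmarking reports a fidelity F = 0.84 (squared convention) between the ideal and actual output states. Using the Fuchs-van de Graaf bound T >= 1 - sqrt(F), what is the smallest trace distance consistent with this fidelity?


Fuchs-van de Graaf (squared-fidelity convention): 1 - sqrt(F) <= T <= sqrt(1 - F).
Lower bound: T >= 1 - sqrt(F)
sqrt(F) = sqrt(0.84) = 0.9165
T >= 1 - 0.9165
T >= 0.0835

0.0835


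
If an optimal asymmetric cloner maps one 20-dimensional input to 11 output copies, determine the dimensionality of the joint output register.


Output space = H^(tensor 11) where dim(H) = 20
dim = 20^11
= 400 (after 2 factors)
= 8000 (after 3 factors)
= 160000 (after 4 factors)
= 3200000 (after 5 factors)
= 64000000 (after 6 factors)
= 1280000000 (after 7 factors)
= 25600000000 (after 8 factors)
= 512000000000 (after 9 factors)
= 10240000000000 (after 10 factors)
= 204800000000000 (after 11 factors)
= 204800000000000

204800000000000


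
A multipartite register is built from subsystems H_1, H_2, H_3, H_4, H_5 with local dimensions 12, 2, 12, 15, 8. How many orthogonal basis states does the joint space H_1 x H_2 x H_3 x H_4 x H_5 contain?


dim(H_1 x H_2 x H_3 x H_4 x H_5) = 12 * 2 * 12 * 15 * 8
= 24 * 12 * 15 * 8
= 288 * 15 * 8
= 4320 * 8
= 34560

34560


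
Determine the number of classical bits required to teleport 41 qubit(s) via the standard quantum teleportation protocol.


Quantum teleportation requires 2 classical bits per qubit teleported.
41 qubit(s) -> 2 * 41 = 82 classical bits

82


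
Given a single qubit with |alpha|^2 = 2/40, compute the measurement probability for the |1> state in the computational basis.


|alpha|^2 = 2/40 = 0.0500
|beta|^2 = 1 - 2/40 = 38/40 = 0.9500
P(|1>) = |beta|^2 = 0.9500

0.9500


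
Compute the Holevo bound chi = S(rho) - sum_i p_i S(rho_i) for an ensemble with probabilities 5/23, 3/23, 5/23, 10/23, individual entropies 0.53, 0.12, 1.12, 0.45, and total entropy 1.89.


chi = S(rho) - sum_i p_i * S(rho_i)
Weighted entropy = 5/23 * 0.53 + 3/23 * 0.12 + 5/23 * 1.12 + 10/23 * 0.45
= 0.5700
chi = 1.89 - 0.5700
= 1.3200

1.3200


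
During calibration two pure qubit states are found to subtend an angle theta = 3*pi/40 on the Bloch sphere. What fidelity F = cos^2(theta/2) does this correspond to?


For states separated by angle theta on Bloch sphere:
F = cos^2(theta/2)
theta = 3*pi/40 = 0.2356
theta/2 = 0.1178
cos(theta/2) = 0.9931
F = 0.9862

0.9862


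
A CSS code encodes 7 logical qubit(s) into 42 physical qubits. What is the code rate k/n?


Code rate R = k/n
= 7/42
= 0.1667

0.1667


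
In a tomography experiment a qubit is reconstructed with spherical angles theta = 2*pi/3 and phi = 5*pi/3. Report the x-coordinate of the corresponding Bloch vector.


theta = 2.0944, phi = 5.2360
r_x = sin(theta)*cos(phi) = 0.8660 * 0.5000
r_x = 0.4330

0.4330


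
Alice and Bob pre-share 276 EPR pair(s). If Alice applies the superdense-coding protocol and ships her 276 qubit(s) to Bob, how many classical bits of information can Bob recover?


Superdense coding allows 2 classical bits per shared entangled pair.
276 pair(s) -> 2 * 276 = 552 classical bits

552


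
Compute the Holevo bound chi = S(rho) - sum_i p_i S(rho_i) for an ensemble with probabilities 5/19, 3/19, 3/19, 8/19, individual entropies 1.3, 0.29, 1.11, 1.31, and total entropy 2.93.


chi = S(rho) - sum_i p_i * S(rho_i)
Weighted entropy = 5/19 * 1.3 + 3/19 * 0.29 + 3/19 * 1.11 + 8/19 * 1.31
= 1.1147
chi = 2.93 - 1.1147
= 1.8153

1.8153


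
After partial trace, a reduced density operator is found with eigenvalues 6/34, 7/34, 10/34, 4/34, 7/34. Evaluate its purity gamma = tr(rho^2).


tr(rho^2) = sum of eigenvalues squared
= (6/34)^2 + (7/34)^2 + (10/34)^2 + (4/34)^2 + (7/34)^2
= (36 + 49 + 100 + 16 + 49) / 1156
= 250/1156
= 0.2163

0.2163


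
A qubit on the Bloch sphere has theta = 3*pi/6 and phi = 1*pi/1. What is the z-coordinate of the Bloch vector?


theta = 1.5708, phi = 3.1416
r_z = cos(theta) = 0.0000

0.0000


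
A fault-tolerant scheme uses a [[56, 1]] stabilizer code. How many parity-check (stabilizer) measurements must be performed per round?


For an [[n,k]] stabilizer code:
Number of stabilizer generators = n - k
= 56 - 1
= 55

55


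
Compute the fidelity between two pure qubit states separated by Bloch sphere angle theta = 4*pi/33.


For states separated by angle theta on Bloch sphere:
F = cos^2(theta/2)
theta = 4*pi/33 = 0.3808
theta/2 = 0.1904
cos(theta/2) = 0.9819
F = 0.9642

0.9642


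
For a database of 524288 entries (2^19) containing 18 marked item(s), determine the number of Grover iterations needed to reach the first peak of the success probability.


After j Grover iterations the success probability is P(j) = sin^2((2j+1)*theta), where sin(theta) = sqrt(k/N).
N = 2^19 = 524288, k = 18
sin(theta) = sqrt(k/N) = 0.005859375
theta = arcsin(sqrt(k/N)) = 0.005859408528 rad
P(j) reaches its first maximum when (2j+1)*theta is as close as possible to pi/2, i.e. j = round(pi/(4*theta) - 1/2).
pi/(4*theta) - 1/2 = 133.5405
(For comparison, the common estimate pi/4 * sqrt(N/k) = 134.0413; the exact maximiser is used here.)
Optimal iterations = 134

134


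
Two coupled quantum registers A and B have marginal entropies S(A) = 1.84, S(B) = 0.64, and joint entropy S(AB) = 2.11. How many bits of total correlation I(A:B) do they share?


I(A:B) = S(A) + S(B) - S(AB)
= 1.84 + 0.64 - 2.11
= 0.3700

0.3700


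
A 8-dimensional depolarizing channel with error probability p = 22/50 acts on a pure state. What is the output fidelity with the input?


F = (1-p) + p/d
= (1 - 0.4400) + 0.4400/8
= 0.5600 + 0.0550
= 0.6150

0.6150


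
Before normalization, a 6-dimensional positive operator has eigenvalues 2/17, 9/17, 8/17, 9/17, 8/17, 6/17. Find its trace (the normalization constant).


tr(M) = sum of eigenvalues
= 2/17 + 9/17 + 8/17 + 9/17 + 8/17 + 6/17
= 42/17
= 2.4706

2.4706


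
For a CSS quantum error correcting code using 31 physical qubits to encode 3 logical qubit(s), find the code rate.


Code rate R = k/n
= 3/31
= 0.0968

0.0968


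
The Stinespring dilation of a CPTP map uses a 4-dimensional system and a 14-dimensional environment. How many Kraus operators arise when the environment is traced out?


Tracing out the environment in an orthonormal basis {|i>_E} gives Kraus operators K_i = <i|_E U |0>_E.
Number of Kraus operators = dim(H_env) = d_env
= 14

14


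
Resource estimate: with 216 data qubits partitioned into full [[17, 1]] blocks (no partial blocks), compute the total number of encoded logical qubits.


Each code block uses 17 physical qubits for 1 logical qubit(s).
Number of complete blocks = floor(216 / 17) = 12
Logical qubits = 12 * 1
= 12

12


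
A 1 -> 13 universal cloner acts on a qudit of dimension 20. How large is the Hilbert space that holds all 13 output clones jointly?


Output space = H^(tensor 13) where dim(H) = 20
dim = 20^13
= 400 (after 2 factors)
= 8000 (after 3 factors)
= 160000 (after 4 factors)
= 3200000 (after 5 factors)
= 64000000 (after 6 factors)
= 1280000000 (after 7 factors)
= 25600000000 (after 8 factors)
= 512000000000 (after 9 factors)
= 10240000000000 (after 10 factors)
= 204800000000000 (after 11 factors)
= 4096000000000000 (after 12 factors)
= 81920000000000000 (after 13 factors)
= 81920000000000000

81920000000000000


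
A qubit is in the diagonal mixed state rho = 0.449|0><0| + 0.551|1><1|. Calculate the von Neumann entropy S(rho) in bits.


S = -p*log2(p) - (1-p)*log2(1-p)
p = 0.4490, 1-p = 0.5510
= -0.4490 * log2(0.4490) - 0.5510 * log2(0.5510)
= -(-0.5187) - (-0.4738)
= 0.9925

0.9925


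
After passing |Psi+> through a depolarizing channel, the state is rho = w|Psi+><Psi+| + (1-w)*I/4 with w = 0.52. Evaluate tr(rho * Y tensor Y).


|Psi+> = (|01> + |10>)/sqrt(2)
For the pure Bell state, <Y_A Y_B> = +1 (Bell-state Pauli correlator).
The maximally-mixed part I/4 has tr(I/4 * P tensor P) = 0 for any traceless Pauli P.
So <Y_A Y_B>_rho = w * (+1) + (1 - w) * 0
= 0.52 * (+1)
= 0.5200

0.5200


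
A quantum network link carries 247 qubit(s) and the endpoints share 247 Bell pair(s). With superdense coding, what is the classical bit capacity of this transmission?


Superdense coding allows 2 classical bits per shared entangled pair.
247 pair(s) -> 2 * 247 = 494 classical bits

494


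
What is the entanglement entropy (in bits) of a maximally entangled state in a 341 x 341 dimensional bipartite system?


For a maximally entangled state in d x d:
S = log2(d) = log2(341)
= 8.4136

8.4136


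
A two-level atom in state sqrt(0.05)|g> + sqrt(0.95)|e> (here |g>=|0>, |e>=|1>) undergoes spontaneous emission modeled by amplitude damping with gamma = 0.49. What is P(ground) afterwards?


For amplitude damping with parameter gamma on state sqrt(a)|0> + sqrt(b)|1>:
alpha^2 = 0.05, beta^2 = 0.95
P(|0>) = alpha^2 + gamma * beta^2
= 0.05 + 0.49 * 0.95
= 0.05 + 0.4655
= 0.5155

0.5155


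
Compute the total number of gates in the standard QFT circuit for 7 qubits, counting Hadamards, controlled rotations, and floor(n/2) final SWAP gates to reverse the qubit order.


Hadamard gates: 7
Controlled rotations: n*(n-1)/2 = 7*6/2 = 21
SWAP gates: floor(n/2) = floor(7/2) = 3
Total = 7 + 21 + 3
= 31

31


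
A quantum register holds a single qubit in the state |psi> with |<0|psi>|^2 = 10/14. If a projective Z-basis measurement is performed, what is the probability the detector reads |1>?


|alpha|^2 = 10/14 = 0.7143
|beta|^2 = 1 - 10/14 = 4/14 = 0.2857
P(|1>) = |beta|^2 = 0.2857

0.2857


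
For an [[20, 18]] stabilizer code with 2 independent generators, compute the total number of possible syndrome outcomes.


Each stabilizer generator gives a binary (+1 or -1) measurement outcome.
With 2 independent generators:
Total syndromes = 2^2
= 4

4


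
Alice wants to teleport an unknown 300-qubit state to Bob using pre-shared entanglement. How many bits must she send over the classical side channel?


Quantum teleportation requires 2 classical bits per qubit teleported.
300 qubit(s) -> 2 * 300 = 600 classical bits

600


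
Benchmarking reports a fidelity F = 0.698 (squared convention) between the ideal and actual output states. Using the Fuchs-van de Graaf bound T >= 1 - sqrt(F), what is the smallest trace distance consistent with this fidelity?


Fuchs-van de Graaf (squared-fidelity convention): 1 - sqrt(F) <= T <= sqrt(1 - F).
Lower bound: T >= 1 - sqrt(F)
sqrt(F) = sqrt(0.698) = 0.8355
T >= 1 - 0.8355
T >= 0.1645

0.1645


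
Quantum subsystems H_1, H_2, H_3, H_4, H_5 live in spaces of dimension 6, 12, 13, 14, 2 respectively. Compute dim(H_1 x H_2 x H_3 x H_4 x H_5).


dim(H_1 x H_2 x H_3 x H_4 x H_5) = 6 * 12 * 13 * 14 * 2
= 72 * 13 * 14 * 2
= 936 * 14 * 2
= 13104 * 2
= 26208

26208


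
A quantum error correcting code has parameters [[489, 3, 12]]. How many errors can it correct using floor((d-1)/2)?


Code parameters: [[489, 3, 12]], distance d = 12.
Number of correctable errors = floor((d-1)/2)
= floor((12 - 1)/2)
= floor(11/2)
= 5

5


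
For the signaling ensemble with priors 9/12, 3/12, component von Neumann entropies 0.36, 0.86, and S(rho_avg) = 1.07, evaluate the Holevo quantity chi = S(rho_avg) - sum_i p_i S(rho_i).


chi = S(rho) - sum_i p_i * S(rho_i)
Weighted entropy = 9/12 * 0.36 + 3/12 * 0.86
= 0.4850
chi = 1.07 - 0.4850
= 0.5850

0.5850


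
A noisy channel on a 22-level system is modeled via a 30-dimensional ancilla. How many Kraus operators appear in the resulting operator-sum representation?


Tracing out the environment in an orthonormal basis {|i>_E} gives Kraus operators K_i = <i|_E U |0>_E.
Number of Kraus operators = dim(H_env) = d_env
= 30

30


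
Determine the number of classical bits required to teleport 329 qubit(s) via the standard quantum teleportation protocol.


Quantum teleportation requires 2 classical bits per qubit teleported.
329 qubit(s) -> 2 * 329 = 658 classical bits

658


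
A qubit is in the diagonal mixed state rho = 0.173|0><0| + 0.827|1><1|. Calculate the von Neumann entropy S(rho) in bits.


S = -p*log2(p) - (1-p)*log2(1-p)
p = 0.1730, 1-p = 0.8270
= -0.1730 * log2(0.1730) - 0.8270 * log2(0.8270)
= -(-0.4379) - (-0.2266)
= 0.6645

0.6645


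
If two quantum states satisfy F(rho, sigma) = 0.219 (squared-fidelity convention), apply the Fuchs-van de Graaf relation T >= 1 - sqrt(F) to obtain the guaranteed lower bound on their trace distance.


Fuchs-van de Graaf (squared-fidelity convention): 1 - sqrt(F) <= T <= sqrt(1 - F).
Lower bound: T >= 1 - sqrt(F)
sqrt(F) = sqrt(0.219) = 0.4680
T >= 1 - 0.4680
T >= 0.5320

0.5320


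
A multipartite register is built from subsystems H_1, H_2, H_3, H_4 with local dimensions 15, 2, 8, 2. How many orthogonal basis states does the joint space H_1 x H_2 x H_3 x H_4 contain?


dim(H_1 x H_2 x H_3 x H_4) = 15 * 2 * 8 * 2
= 30 * 8 * 2
= 240 * 2
= 480

480


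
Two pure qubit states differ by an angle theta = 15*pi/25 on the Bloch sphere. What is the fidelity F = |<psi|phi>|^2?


For states separated by angle theta on Bloch sphere:
F = cos^2(theta/2)
theta = 15*pi/25 = 1.8850
theta/2 = 0.9425
cos(theta/2) = 0.5878
F = 0.3455

0.3455


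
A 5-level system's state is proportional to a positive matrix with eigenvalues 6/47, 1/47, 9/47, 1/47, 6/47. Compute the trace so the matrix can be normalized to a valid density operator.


tr(M) = sum of eigenvalues
= 6/47 + 1/47 + 9/47 + 1/47 + 6/47
= 23/47
= 0.4894

0.4894


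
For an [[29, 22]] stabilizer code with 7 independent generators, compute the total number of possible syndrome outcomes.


Each stabilizer generator gives a binary (+1 or -1) measurement outcome.
With 7 independent generators:
Total syndromes = 2^7
= 128

128


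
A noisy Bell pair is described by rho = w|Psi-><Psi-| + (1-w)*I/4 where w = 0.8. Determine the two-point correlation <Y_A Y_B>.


|Psi-> = (|01> - |10>)/sqrt(2)
For the pure Bell state, <Y_A Y_B> = -1 (Bell-state Pauli correlator).
The maximally-mixed part I/4 has tr(I/4 * P tensor P) = 0 for any traceless Pauli P.
So <Y_A Y_B>_rho = w * (-1) + (1 - w) * 0
= 0.8 * (-1)
= -0.8000

-0.8000


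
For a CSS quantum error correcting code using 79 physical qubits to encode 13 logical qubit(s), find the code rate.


Code rate R = k/n
= 13/79
= 0.1646

0.1646


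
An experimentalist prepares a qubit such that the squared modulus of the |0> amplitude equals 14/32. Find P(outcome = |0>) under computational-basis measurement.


|alpha|^2 = 14/32 = 0.4375
|beta|^2 = 1 - 14/32 = 18/32 = 0.5625
P(|0>) = |alpha|^2 = 0.4375

0.4375


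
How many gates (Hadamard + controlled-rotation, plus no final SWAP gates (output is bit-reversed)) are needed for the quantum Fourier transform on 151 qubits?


Hadamard gates: 151
Controlled rotations: n*(n-1)/2 = 151*150/2 = 11325
SWAP gates: 0 (omitted)
Total = 151 + 11325
= 11476

11476


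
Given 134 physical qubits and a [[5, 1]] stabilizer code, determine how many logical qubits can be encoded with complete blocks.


Each code block uses 5 physical qubits for 1 logical qubit(s).
Number of complete blocks = floor(134 / 5) = 26
Logical qubits = 26 * 1
= 26

26


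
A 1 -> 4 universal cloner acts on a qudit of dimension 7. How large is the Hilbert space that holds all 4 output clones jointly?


Output space = H^(tensor 4) where dim(H) = 7
dim = 7^4
= 49 (after 2 factors)
= 343 (after 3 factors)
= 2401 (after 4 factors)
= 2401

2401


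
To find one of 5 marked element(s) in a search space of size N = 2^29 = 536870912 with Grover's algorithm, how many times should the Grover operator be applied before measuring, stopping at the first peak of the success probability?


After j Grover iterations the success probability is P(j) = sin^2((2j+1)*theta), where sin(theta) = sqrt(k/N).
N = 2^29 = 536870912, k = 5
sin(theta) = sqrt(k/N) = 9.650505555e-05
theta = arcsin(sqrt(k/N)) = 9.65050557e-05 rad
P(j) reaches its first maximum when (2j+1)*theta is as close as possible to pi/2, i.e. j = round(pi/(4*theta) - 1/2).
pi/(4*theta) - 1/2 = 8137.9147
(For comparison, the common estimate pi/4 * sqrt(N/k) = 8138.4147; the exact maximiser is used here.)
Optimal iterations = 8138

8138


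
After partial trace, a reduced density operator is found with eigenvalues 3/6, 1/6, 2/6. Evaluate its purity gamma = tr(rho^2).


tr(rho^2) = sum of eigenvalues squared
= (3/6)^2 + (1/6)^2 + (2/6)^2
= (9 + 1 + 4) / 36
= 14/36
= 0.3889

0.3889


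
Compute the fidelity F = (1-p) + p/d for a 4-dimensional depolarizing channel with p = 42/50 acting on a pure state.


F = (1-p) + p/d
= (1 - 0.8400) + 0.8400/4
= 0.1600 + 0.2100
= 0.3700

0.3700


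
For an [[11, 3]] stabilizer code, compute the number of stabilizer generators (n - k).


For an [[n,k]] stabilizer code:
Number of stabilizer generators = n - k
= 11 - 3
= 8

8


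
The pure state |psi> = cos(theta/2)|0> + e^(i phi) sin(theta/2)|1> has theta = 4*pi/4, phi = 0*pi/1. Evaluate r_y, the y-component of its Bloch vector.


theta = 3.1416, phi = 0.0000
r_y = sin(theta)*sin(phi) = 0.0000 * 0.0000
r_y = 0.0000

0.0000


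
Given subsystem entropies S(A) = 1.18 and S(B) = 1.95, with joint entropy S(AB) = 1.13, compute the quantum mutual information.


I(A:B) = S(A) + S(B) - S(AB)
= 1.18 + 1.95 - 1.13
= 2.0000

2.0000


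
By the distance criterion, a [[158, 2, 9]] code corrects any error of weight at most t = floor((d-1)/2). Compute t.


Code parameters: [[158, 2, 9]], distance d = 9.
Number of correctable errors = floor((d-1)/2)
= floor((9 - 1)/2)
= floor(8/2)
= 4

4


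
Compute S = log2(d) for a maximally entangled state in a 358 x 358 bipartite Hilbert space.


For a maximally entangled state in d x d:
S = log2(d) = log2(358)
= 8.4838

8.4838


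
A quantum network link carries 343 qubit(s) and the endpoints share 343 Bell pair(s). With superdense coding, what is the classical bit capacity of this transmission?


Superdense coding allows 2 classical bits per shared entangled pair.
343 pair(s) -> 2 * 343 = 686 classical bits

686


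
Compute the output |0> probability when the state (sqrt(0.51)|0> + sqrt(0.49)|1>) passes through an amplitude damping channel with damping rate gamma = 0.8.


For amplitude damping with parameter gamma on state sqrt(a)|0> + sqrt(b)|1>:
alpha^2 = 0.51, beta^2 = 0.49
P(|0>) = alpha^2 + gamma * beta^2
= 0.51 + 0.8 * 0.49
= 0.51 + 0.3920
= 0.9020

0.9020


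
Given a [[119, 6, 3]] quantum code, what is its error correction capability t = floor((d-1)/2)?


Code parameters: [[119, 6, 3]], distance d = 3.
Number of correctable errors = floor((d-1)/2)
= floor((3 - 1)/2)
= floor(2/2)
= 1

1


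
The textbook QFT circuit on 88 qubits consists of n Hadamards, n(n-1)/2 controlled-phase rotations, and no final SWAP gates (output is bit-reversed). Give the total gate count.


Hadamard gates: 88
Controlled rotations: n*(n-1)/2 = 88*87/2 = 3828
SWAP gates: 0 (omitted)
Total = 88 + 3828
= 3916

3916


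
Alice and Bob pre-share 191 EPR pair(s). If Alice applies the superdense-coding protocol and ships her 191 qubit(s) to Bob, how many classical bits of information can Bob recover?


Superdense coding allows 2 classical bits per shared entangled pair.
191 pair(s) -> 2 * 191 = 382 classical bits

382


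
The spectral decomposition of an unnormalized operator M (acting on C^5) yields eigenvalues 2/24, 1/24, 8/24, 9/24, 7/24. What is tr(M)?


tr(M) = sum of eigenvalues
= 2/24 + 1/24 + 8/24 + 9/24 + 7/24
= 27/24
= 1.1250

1.1250


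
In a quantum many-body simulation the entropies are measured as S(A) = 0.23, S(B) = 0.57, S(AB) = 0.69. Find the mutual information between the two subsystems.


I(A:B) = S(A) + S(B) - S(AB)
= 0.23 + 0.57 - 0.69
= 0.1100

0.1100


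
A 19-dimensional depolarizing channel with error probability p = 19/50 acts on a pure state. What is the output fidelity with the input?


F = (1-p) + p/d
= (1 - 0.3800) + 0.3800/19
= 0.6200 + 0.0200
= 0.6400

0.6400


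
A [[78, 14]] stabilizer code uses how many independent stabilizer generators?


For an [[n,k]] stabilizer code:
Number of stabilizer generators = n - k
= 78 - 14
= 64

64


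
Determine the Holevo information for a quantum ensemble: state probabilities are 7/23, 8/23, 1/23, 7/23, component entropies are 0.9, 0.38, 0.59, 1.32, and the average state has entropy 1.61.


chi = S(rho) - sum_i p_i * S(rho_i)
Weighted entropy = 7/23 * 0.9 + 8/23 * 0.38 + 1/23 * 0.59 + 7/23 * 1.32
= 0.8335
chi = 1.61 - 0.8335
= 0.7765

0.7765


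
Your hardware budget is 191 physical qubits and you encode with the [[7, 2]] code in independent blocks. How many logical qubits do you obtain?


Each code block uses 7 physical qubits for 2 logical qubit(s).
Number of complete blocks = floor(191 / 7) = 27
Logical qubits = 27 * 2
= 54

54


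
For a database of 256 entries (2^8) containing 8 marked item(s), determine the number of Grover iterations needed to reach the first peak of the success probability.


After j Grover iterations the success probability is P(j) = sin^2((2j+1)*theta), where sin(theta) = sqrt(k/N).
N = 2^8 = 256, k = 8
sin(theta) = sqrt(k/N) = 0.1767766953
theta = arcsin(sqrt(k/N)) = 0.1777106008 rad
P(j) reaches its first maximum when (2j+1)*theta is as close as possible to pi/2, i.e. j = round(pi/(4*theta) - 1/2).
pi/(4*theta) - 1/2 = 3.9195
(For comparison, the common estimate pi/4 * sqrt(N/k) = 4.4429; the exact maximiser is used here.)
Optimal iterations = 4

4


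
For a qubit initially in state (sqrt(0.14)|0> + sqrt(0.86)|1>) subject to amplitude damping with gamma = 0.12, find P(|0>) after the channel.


For amplitude damping with parameter gamma on state sqrt(a)|0> + sqrt(b)|1>:
alpha^2 = 0.14, beta^2 = 0.86
P(|0>) = alpha^2 + gamma * beta^2
= 0.14 + 0.12 * 0.86
= 0.14 + 0.1032
= 0.2432

0.2432


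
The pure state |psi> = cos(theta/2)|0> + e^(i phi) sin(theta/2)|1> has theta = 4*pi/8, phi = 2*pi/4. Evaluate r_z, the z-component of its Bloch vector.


theta = 1.5708, phi = 1.5708
r_z = cos(theta) = 0.0000

0.0000


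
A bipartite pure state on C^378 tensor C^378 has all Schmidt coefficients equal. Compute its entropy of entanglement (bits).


For a maximally entangled state in d x d:
S = log2(d) = log2(378)
= 8.5622

8.5622


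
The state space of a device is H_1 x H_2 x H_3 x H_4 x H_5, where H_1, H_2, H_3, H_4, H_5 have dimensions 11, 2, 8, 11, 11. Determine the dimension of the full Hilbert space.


dim(H_1 x H_2 x H_3 x H_4 x H_5) = 11 * 2 * 8 * 11 * 11
= 22 * 8 * 11 * 11
= 176 * 11 * 11
= 1936 * 11
= 21296

21296


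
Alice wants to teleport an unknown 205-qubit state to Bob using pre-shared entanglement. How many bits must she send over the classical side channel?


Quantum teleportation requires 2 classical bits per qubit teleported.
205 qubit(s) -> 2 * 205 = 410 classical bits

410


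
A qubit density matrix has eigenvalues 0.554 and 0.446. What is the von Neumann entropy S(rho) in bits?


S = -p*log2(p) - (1-p)*log2(1-p)
p = 0.5540, 1-p = 0.4460
= -0.5540 * log2(0.5540) - 0.4460 * log2(0.4460)
= -(-0.4720) - (-0.5195)
= 0.9916

0.9916


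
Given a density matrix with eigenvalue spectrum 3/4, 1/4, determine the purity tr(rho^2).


tr(rho^2) = sum of eigenvalues squared
= (3/4)^2 + (1/4)^2
= (9 + 1) / 16
= 10/16
= 0.6250

0.6250


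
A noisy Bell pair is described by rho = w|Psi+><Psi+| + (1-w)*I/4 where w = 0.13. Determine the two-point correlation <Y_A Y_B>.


|Psi+> = (|01> + |10>)/sqrt(2)
For the pure Bell state, <Y_A Y_B> = +1 (Bell-state Pauli correlator).
The maximally-mixed part I/4 has tr(I/4 * P tensor P) = 0 for any traceless Pauli P.
So <Y_A Y_B>_rho = w * (+1) + (1 - w) * 0
= 0.13 * (+1)
= 0.1300

0.1300


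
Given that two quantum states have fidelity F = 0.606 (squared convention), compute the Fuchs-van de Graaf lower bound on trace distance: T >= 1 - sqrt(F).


Fuchs-van de Graaf (squared-fidelity convention): 1 - sqrt(F) <= T <= sqrt(1 - F).
Lower bound: T >= 1 - sqrt(F)
sqrt(F) = sqrt(0.606) = 0.7785
T >= 1 - 0.7785
T >= 0.2215

0.2215


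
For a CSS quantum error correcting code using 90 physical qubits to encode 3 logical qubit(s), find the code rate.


Code rate R = k/n
= 3/90
= 0.0333

0.0333


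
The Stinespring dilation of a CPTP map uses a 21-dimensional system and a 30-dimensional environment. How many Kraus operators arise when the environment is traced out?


Tracing out the environment in an orthonormal basis {|i>_E} gives Kraus operators K_i = <i|_E U |0>_E.
Number of Kraus operators = dim(H_env) = d_env
= 30

30


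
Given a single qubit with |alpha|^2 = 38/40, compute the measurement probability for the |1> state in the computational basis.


|alpha|^2 = 38/40 = 0.9500
|beta|^2 = 1 - 38/40 = 2/40 = 0.0500
P(|1>) = |beta|^2 = 0.0500

0.0500


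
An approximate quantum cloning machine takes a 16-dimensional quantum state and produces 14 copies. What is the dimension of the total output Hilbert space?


Output space = H^(tensor 14) where dim(H) = 16
dim = 16^14
= 256 (after 2 factors)
= 4096 (after 3 factors)
= 65536 (after 4 factors)
= 1048576 (after 5 factors)
= 16777216 (after 6 factors)
= 268435456 (after 7 factors)
= 4294967296 (after 8 factors)
= 68719476736 (after 9 factors)
= 1099511627776 (after 10 factors)
= 17592186044416 (after 11 factors)
= 281474976710656 (after 12 factors)
= 4503599627370496 (after 13 factors)
= 72057594037927936 (after 14 factors)
= 72057594037927936

72057594037927936


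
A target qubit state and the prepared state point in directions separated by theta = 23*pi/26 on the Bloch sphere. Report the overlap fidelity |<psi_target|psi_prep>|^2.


For states separated by angle theta on Bloch sphere:
F = cos^2(theta/2)
theta = 23*pi/26 = 2.7791
theta/2 = 1.3896
cos(theta/2) = 0.1803
F = 0.0325

0.0325


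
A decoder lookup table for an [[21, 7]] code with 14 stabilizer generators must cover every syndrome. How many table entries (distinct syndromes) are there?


Each stabilizer generator gives a binary (+1 or -1) measurement outcome.
With 14 independent generators:
Total syndromes = 2^14
= 16384

16384


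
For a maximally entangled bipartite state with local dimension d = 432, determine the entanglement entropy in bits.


For a maximally entangled state in d x d:
S = log2(d) = log2(432)
= 8.7549

8.7549


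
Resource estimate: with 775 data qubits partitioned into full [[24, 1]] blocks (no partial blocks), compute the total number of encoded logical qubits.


Each code block uses 24 physical qubits for 1 logical qubit(s).
Number of complete blocks = floor(775 / 24) = 32
Logical qubits = 32 * 1
= 32

32


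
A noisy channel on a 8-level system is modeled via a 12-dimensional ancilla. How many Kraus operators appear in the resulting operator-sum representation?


Tracing out the environment in an orthonormal basis {|i>_E} gives Kraus operators K_i = <i|_E U |0>_E.
Number of Kraus operators = dim(H_env) = d_env
= 12

12


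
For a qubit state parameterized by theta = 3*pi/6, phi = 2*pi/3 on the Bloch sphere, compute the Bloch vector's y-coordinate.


theta = 1.5708, phi = 2.0944
r_y = sin(theta)*sin(phi) = 1.0000 * 0.8660
r_y = 0.8660

0.8660


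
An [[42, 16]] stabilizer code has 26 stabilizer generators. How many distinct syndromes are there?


Each stabilizer generator gives a binary (+1 or -1) measurement outcome.
With 26 independent generators:
Total syndromes = 2^26
= 67108864

67108864


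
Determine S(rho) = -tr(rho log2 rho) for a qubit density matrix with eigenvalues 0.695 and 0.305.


S = -p*log2(p) - (1-p)*log2(1-p)
p = 0.6950, 1-p = 0.3050
= -0.6950 * log2(0.6950) - 0.3050 * log2(0.3050)
= -(-0.3648) - (-0.5225)
= 0.8873

0.8873


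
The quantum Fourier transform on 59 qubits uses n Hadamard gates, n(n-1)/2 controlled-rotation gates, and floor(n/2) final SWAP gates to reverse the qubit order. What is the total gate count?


Hadamard gates: 59
Controlled rotations: n*(n-1)/2 = 59*58/2 = 1711
SWAP gates: floor(n/2) = floor(59/2) = 29
Total = 59 + 1711 + 29
= 1799

1799


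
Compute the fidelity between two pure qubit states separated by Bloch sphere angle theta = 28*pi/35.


For states separated by angle theta on Bloch sphere:
F = cos^2(theta/2)
theta = 28*pi/35 = 2.5133
theta/2 = 1.2566
cos(theta/2) = 0.3090
F = 0.0955

0.0955


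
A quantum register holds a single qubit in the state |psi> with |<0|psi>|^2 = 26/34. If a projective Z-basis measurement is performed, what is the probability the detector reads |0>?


|alpha|^2 = 26/34 = 0.7647
|beta|^2 = 1 - 26/34 = 8/34 = 0.2353
P(|0>) = |alpha|^2 = 0.7647

0.7647


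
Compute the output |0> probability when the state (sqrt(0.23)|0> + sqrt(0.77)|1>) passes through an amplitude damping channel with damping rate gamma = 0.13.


For amplitude damping with parameter gamma on state sqrt(a)|0> + sqrt(b)|1>:
alpha^2 = 0.23, beta^2 = 0.77
P(|0>) = alpha^2 + gamma * beta^2
= 0.23 + 0.13 * 0.77
= 0.23 + 0.1001
= 0.3301

0.3301


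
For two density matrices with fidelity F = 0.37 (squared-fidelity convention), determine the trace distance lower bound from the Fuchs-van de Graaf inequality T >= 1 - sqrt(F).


Fuchs-van de Graaf (squared-fidelity convention): 1 - sqrt(F) <= T <= sqrt(1 - F).
Lower bound: T >= 1 - sqrt(F)
sqrt(F) = sqrt(0.37) = 0.6083
T >= 1 - 0.6083
T >= 0.3917

0.3917


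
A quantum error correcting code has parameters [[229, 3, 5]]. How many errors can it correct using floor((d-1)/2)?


Code parameters: [[229, 3, 5]], distance d = 5.
Number of correctable errors = floor((d-1)/2)
= floor((5 - 1)/2)
= floor(4/2)
= 2

2


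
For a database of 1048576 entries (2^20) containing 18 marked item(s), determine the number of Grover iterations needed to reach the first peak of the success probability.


After j Grover iterations the success probability is P(j) = sin^2((2j+1)*theta), where sin(theta) = sqrt(k/N).
N = 2^20 = 1048576, k = 18
sin(theta) = sqrt(k/N) = 0.004143203796
theta = arcsin(sqrt(k/N)) = 0.00414321565 rad
P(j) reaches its first maximum when (2j+1)*theta is as close as possible to pi/2, i.e. j = round(pi/(4*theta) - 1/2).
pi/(4*theta) - 1/2 = 189.0625
(For comparison, the common estimate pi/4 * sqrt(N/k) = 189.5630; the exact maximiser is used here.)
Optimal iterations = 189

189


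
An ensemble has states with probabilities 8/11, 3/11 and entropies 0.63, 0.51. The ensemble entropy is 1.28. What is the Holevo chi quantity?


chi = S(rho) - sum_i p_i * S(rho_i)
Weighted entropy = 8/11 * 0.63 + 3/11 * 0.51
= 0.5973
chi = 1.28 - 0.5973
= 0.6827

0.6827


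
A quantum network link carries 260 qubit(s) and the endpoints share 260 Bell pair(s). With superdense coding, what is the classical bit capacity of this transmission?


Superdense coding allows 2 classical bits per shared entangled pair.
260 pair(s) -> 2 * 260 = 520 classical bits

520


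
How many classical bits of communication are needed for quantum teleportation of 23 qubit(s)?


Quantum teleportation requires 2 classical bits per qubit teleported.
23 qubit(s) -> 2 * 23 = 46 classical bits

46


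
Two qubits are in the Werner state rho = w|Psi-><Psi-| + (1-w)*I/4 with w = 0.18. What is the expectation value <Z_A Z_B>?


|Psi-> = (|01> - |10>)/sqrt(2)
For the pure Bell state, <Z_A Z_B> = -1 (Bell-state Pauli correlator).
The maximally-mixed part I/4 has tr(I/4 * P tensor P) = 0 for any traceless Pauli P.
So <Z_A Z_B>_rho = w * (-1) + (1 - w) * 0
= 0.18 * (-1)
= -0.1800

-0.1800


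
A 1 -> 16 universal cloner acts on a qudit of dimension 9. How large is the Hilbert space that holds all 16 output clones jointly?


Output space = H^(tensor 16) where dim(H) = 9
dim = 9^16
= 81 (after 2 factors)
= 729 (after 3 factors)
= 6561 (after 4 factors)
= 59049 (after 5 factors)
= 531441 (after 6 factors)
= 4782969 (after 7 factors)
= 43046721 (after 8 factors)
= 387420489 (after 9 factors)
= 3486784401 (after 10 factors)
= 31381059609 (after 11 factors)
= 282429536481 (after 12 factors)
= 2541865828329 (after 13 factors)
= 22876792454961 (after 14 factors)
= 205891132094649 (after 15 factors)
= 1853020188851841 (after 16 factors)
= 1853020188851841

1853020188851841


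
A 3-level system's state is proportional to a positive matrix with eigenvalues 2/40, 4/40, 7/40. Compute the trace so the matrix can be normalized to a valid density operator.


tr(M) = sum of eigenvalues
= 2/40 + 4/40 + 7/40
= 13/40
= 0.3250

0.3250


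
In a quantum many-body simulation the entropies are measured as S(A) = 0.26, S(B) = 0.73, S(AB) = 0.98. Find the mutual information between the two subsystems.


I(A:B) = S(A) + S(B) - S(AB)
= 0.26 + 0.73 - 0.98
= 0.0100

0.0100


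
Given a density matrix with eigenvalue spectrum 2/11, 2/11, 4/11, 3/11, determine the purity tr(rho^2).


tr(rho^2) = sum of eigenvalues squared
= (2/11)^2 + (2/11)^2 + (4/11)^2 + (3/11)^2
= (4 + 4 + 16 + 9) / 121
= 33/121
= 0.2727

0.2727


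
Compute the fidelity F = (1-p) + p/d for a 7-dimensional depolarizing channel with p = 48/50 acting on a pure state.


F = (1-p) + p/d
= (1 - 0.9600) + 0.9600/7
= 0.0400 + 0.1371
= 0.1771

0.1771


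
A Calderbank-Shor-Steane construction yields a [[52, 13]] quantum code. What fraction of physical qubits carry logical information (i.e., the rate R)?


Code rate R = k/n
= 13/52
= 0.2500

0.2500


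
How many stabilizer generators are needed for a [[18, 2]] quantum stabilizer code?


For an [[n,k]] stabilizer code:
Number of stabilizer generators = n - k
= 18 - 2
= 16

16


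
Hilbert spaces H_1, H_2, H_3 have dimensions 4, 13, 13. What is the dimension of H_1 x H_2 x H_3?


dim(H_1 x H_2 x H_3) = 4 * 13 * 13
= 52 * 13
= 676

676


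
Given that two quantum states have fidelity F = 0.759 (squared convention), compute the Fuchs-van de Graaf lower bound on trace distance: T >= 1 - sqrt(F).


Fuchs-van de Graaf (squared-fidelity convention): 1 - sqrt(F) <= T <= sqrt(1 - F).
Lower bound: T >= 1 - sqrt(F)
sqrt(F) = sqrt(0.759) = 0.8712
T >= 1 - 0.8712
T >= 0.1288

0.1288


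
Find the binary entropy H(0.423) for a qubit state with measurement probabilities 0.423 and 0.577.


S = -p*log2(p) - (1-p)*log2(1-p)
p = 0.4230, 1-p = 0.5770
= -0.4230 * log2(0.4230) - 0.5770 * log2(0.5770)
= -(-0.5251) - (-0.4578)
= 0.9828

0.9828


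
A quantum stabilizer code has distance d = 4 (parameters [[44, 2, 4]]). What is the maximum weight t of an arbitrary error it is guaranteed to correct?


Code parameters: [[44, 2, 4]], distance d = 4.
Number of correctable errors = floor((d-1)/2)
= floor((4 - 1)/2)
= floor(3/2)
= 1

1


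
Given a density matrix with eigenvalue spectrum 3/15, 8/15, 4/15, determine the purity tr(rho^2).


tr(rho^2) = sum of eigenvalues squared
= (3/15)^2 + (8/15)^2 + (4/15)^2
= (9 + 64 + 16) / 225
= 89/225
= 0.3956

0.3956


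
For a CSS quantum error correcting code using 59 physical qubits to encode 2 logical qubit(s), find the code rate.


Code rate R = k/n
= 2/59
= 0.0339

0.0339


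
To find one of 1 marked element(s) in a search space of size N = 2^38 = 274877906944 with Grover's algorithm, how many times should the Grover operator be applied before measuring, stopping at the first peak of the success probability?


After j Grover iterations the success probability is P(j) = sin^2((2j+1)*theta), where sin(theta) = sqrt(k/N).
N = 2^38 = 274877906944, k = 1
sin(theta) = sqrt(k/N) = 1.907348633e-06
theta = arcsin(sqrt(k/N)) = 1.907348633e-06 rad
P(j) reaches its first maximum when (2j+1)*theta is as close as possible to pi/2, i.e. j = round(pi/(4*theta) - 1/2).
pi/(4*theta) - 1/2 = 411774.3323
(For comparison, the common estimate pi/4 * sqrt(N/k) = 411774.8323; the exact maximiser is used here.)
Optimal iterations = 411774

411774


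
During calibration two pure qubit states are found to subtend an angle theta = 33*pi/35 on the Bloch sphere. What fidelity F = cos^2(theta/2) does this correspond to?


For states separated by angle theta on Bloch sphere:
F = cos^2(theta/2)
theta = 33*pi/35 = 2.9621
theta/2 = 1.4810
cos(theta/2) = 0.0896
F = 0.0080

0.0080


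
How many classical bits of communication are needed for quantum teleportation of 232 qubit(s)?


Quantum teleportation requires 2 classical bits per qubit teleported.
232 qubit(s) -> 2 * 232 = 464 classical bits

464


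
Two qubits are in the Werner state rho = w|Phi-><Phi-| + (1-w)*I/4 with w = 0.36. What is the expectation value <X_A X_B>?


|Phi-> = (|00> - |11>)/sqrt(2)
For the pure Bell state, <X_A X_B> = -1 (Bell-state Pauli correlator).
The maximally-mixed part I/4 has tr(I/4 * P tensor P) = 0 for any traceless Pauli P.
So <X_A X_B>_rho = w * (-1) + (1 - w) * 0
= 0.36 * (-1)
= -0.3600

-0.3600


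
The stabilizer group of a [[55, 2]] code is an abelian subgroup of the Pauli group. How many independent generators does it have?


For an [[n,k]] stabilizer code:
Number of stabilizer generators = n - k
= 55 - 2
= 53

53


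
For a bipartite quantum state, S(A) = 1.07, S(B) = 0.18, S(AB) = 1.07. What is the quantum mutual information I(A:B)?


I(A:B) = S(A) + S(B) - S(AB)
= 1.07 + 0.18 - 1.07
= 0.1800

0.1800


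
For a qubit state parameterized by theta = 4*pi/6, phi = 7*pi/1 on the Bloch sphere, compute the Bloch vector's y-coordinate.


theta = 2.0944, phi = 21.9911
r_y = sin(theta)*sin(phi) = 0.8660 * 0.0000
r_y = 0.0000

0.0000


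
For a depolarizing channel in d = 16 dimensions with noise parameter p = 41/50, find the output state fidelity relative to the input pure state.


F = (1-p) + p/d
= (1 - 0.8200) + 0.8200/16
= 0.1800 + 0.0512
= 0.2313

0.2313


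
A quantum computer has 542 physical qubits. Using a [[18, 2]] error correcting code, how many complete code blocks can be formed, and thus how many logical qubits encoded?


Each code block uses 18 physical qubits for 2 logical qubit(s).
Number of complete blocks = floor(542 / 18) = 30
Logical qubits = 30 * 2
= 60

60


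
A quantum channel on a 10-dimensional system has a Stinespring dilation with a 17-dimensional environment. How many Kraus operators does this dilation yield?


Tracing out the environment in an orthonormal basis {|i>_E} gives Kraus operators K_i = <i|_E U |0>_E.
Number of Kraus operators = dim(H_env) = d_env
= 17

17


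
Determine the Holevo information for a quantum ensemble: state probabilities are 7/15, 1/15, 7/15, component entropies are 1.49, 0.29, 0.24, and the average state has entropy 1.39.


chi = S(rho) - sum_i p_i * S(rho_i)
Weighted entropy = 7/15 * 1.49 + 1/15 * 0.29 + 7/15 * 0.24
= 0.8267
chi = 1.39 - 0.8267
= 0.5633

0.5633


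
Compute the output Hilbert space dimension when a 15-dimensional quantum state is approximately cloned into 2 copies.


Output space = H^(tensor 2) where dim(H) = 15
dim = 15^2
= 225

225


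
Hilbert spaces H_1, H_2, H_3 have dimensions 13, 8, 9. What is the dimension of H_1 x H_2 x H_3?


dim(H_1 x H_2 x H_3) = 13 * 8 * 9
= 104 * 9
= 936

936
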